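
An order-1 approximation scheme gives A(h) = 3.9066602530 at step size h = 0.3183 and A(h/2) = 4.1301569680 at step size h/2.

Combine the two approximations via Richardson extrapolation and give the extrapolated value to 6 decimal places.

4.353654

r = 1: numerator weight 2, denominator 1.
2·4.1301569680 = 8.2603139360; subtract 3.9066602530 → 4.3536536830
4.3536536830 ÷ 1 = 4.3536536830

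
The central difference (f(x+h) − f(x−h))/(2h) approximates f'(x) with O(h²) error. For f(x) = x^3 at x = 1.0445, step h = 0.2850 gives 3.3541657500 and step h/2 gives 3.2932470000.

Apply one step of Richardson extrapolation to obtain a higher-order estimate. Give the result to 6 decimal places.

3.272941

Leading term ∝ h^2; use weight 4 = 2^2.
4·3.2932470000 = 13.1729880000; subtract 3.3541657500 → 9.8188222500
Denominator 4 − 1 = 3.
(4·3.2932470000 − 3.3541657500)/(4 − 1) = 3.2729407500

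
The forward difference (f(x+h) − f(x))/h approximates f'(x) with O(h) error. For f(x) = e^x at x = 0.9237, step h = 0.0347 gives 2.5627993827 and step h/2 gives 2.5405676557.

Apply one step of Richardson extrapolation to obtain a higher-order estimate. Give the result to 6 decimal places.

2.518336

Leading term ∝ h^1; use weight 2 = 2^1.
2·2.5405676557 − 2.5627993827 = 2.5183359287
Divide by 2^1 − 1 = 1.
R = 2.5183359287/1 = 2.5183359287
Shift from A(h/2): −0.0222317270.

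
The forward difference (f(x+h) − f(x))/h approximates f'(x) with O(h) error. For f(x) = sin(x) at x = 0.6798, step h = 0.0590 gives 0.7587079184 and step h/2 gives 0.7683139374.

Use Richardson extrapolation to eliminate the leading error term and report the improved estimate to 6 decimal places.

0.777920

The method has order 1: 2^1 = 2.
2*0.7683139374 = 1.5366278748; subtract 0.7587079184 → 0.7779199564
Denominator 2 − 1 = 1.
0.7779199564 ÷ 1 = 0.7779199564
Gap between inputs: 9.606e-03; correction applied: +0.0096060190.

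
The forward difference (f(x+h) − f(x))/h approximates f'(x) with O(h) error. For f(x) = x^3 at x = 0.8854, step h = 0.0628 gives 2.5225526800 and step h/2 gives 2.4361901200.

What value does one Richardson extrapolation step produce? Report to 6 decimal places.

2.349828

Error is O(h^1); halving h shrinks it by 2^1 = 2.
2·2.4361901200 = 4.8723802400; subtract 2.5225526800 → 2.3498275600
Divide by 2^1 − 1 = 1.
Extrapolated: 2.3498275600 / 1 = 2.3498275600
Gap between inputs: 8.636e-02; correction applied: −0.0863625600.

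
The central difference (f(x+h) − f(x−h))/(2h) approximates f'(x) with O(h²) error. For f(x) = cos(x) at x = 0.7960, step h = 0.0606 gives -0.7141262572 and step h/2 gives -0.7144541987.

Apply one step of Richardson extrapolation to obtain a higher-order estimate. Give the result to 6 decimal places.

-0.714564

Leading term ∝ h^2; use weight 4 = 2^2.
4*(-0.7144541987) = -2.8578167948; (-2.8578167948) − (-0.7141262572) = -2.1436905376
(-2.1436905376) ÷ 3 = -0.7145635125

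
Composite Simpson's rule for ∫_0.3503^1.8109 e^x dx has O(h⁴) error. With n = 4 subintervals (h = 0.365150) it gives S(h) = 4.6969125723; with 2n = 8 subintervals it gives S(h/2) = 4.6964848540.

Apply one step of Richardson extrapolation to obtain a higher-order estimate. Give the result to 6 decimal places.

4.696456

With r = 4 the leading error scales as h^4, so the weight is 2^4 = 16.
16·4.6964848540 = 75.1437576640; 75.1437576640 − 4.6969125723 = 70.4468450917
Denominator 16 − 1 = 15.
(16·4.6964848540 − 4.6969125723)/(16 − 1) = 4.6964563394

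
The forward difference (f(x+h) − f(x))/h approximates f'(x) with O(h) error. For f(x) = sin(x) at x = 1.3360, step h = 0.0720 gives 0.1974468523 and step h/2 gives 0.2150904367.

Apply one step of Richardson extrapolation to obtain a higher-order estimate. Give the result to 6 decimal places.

0.232734

Error is O(h^1); halving h shrinks it by 2^1 = 2.
2*0.2150904367 = 0.4301808734; subtract 0.1974468523 → 0.2327340211
R = 0.2327340211/1 = 0.2327340211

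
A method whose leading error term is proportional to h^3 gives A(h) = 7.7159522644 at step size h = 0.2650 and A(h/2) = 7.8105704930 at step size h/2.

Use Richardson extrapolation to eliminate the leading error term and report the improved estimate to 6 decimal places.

Order 3 gives 2^r = 8 and 2^r − 1 = 7.
8*7.8105704930 − 7.7159522644 = 54.7686116796
R = 54.7686116796/7 = 7.8240873828

7.824087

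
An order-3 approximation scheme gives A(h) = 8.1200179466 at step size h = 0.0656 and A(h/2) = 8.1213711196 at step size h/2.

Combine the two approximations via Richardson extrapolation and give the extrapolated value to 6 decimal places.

Order 3 gives 2^r = 8 and 2^r − 1 = 7.
Difference of the inputs: 8.1213711196 − 8.1200179466 = 0.0013531730
Correction (A(h/2) − A(h))/(8 − 1) = 0.0013531730/7 = 0.0001933104
R = 8.1213711196 + 0.0001933104 = 8.1215644300

8.121564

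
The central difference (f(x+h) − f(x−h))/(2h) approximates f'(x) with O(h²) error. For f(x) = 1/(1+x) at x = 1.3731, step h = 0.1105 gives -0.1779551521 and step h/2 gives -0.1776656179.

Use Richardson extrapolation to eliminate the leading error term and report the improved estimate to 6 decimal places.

-0.177569

The method has order 2: 2^2 = 4.
Numerator 4·A(h/2) − A(h) = 4·(-0.1776656179) − (-0.1779551521) = -0.5327073195
(-0.5327073195) ÷ 3 = -0.1775691065
Gap between inputs: 2.895e-04; correction applied: +0.0000965114.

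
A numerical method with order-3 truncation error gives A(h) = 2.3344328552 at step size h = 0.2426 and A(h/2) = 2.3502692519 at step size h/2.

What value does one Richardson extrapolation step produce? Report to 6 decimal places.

r = 3, so 2^r = 8.
Numerator 8*A(h/2) − A(h) = 8*2.3502692519 − 2.3344328552 = 16.4677211600
Divide by 2^3 − 1 = 7.
R = 16.4677211600/7 = 2.3525315943
Gap between inputs: 1.584e-02; correction applied: +0.0022623424.

2.352532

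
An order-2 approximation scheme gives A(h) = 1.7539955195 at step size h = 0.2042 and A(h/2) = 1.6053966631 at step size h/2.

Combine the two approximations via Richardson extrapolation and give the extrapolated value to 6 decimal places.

1.555864

Leading term ∝ h^2; use weight 4 = 2^2.
Weighted: 6.4215866524 − 1.7539955195 = 4.6675911329
Extrapolated: 4.6675911329 / 3 = 1.5558637110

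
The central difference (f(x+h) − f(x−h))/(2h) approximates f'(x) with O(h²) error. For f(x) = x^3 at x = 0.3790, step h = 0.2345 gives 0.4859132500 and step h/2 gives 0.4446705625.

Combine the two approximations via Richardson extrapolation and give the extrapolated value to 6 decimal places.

0.430923

r = 2, so 2^r = 4.
Weighted: 1.7786822500 − 0.4859132500 = 1.2927690000
Divide by 2^2 − 1 = 3.
R = 1.2927690000/3 = 0.4309230000
Gap between inputs: 4.124e-02; correction applied: −0.0137475625.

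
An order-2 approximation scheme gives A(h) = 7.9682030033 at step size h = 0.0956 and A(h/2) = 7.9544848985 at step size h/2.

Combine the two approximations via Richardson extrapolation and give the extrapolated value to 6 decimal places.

Method order is 2; weight 2^2 = 4.
4·7.9544848985 − 7.9682030033 = 23.8497365907
Denominator 4 − 1 = 3.
(4·7.9544848985 − 7.9682030033)/(4 − 1) = 7.9499121969
Gap between inputs: 1.372e-02; correction applied: −0.0045727016.

7.949912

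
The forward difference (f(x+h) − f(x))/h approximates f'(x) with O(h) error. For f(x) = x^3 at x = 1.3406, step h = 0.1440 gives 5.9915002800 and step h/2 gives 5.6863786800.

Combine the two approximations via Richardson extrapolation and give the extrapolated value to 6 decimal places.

The method has order 1: 2^1 = 2.
Difference of the inputs: 5.6863786800 − 5.9915002800 = -0.3051216000
Divide by 2^1 − 1 = 1: (-0.3051216000)/1 = -0.3051216000
R = A(h/2) + (A(h/2) − A(h))/1 = 5.6863786800 − 0.3051216000 = 5.3812570800

5.381257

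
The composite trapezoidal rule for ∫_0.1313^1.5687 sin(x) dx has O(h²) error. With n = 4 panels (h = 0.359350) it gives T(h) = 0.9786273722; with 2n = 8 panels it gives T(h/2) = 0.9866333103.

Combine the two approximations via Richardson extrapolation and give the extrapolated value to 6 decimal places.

Leading term ∝ h^2; use weight 4 = 2^2.
A(h/2) − A(h) = 0.9866333103 − 0.9786273722 = 0.0080059381
Divide by 2^2 − 1 = 3: 0.0080059381/3 = 0.0026686460
R = A(h/2) + (A(h/2) − A(h))/3 = 0.9866333103 + 0.0026686460 = 0.9893019563
Correction |R − A(h/2)| = 2.669e-03; gap |A(h/2) − A(h)| = 8.006e-03.

0.989302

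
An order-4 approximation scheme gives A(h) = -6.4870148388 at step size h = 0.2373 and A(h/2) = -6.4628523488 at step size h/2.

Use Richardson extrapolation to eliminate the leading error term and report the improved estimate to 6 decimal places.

-6.461242

With r = 4 the leading error scales as h^4, so the weight is 2^4 = 16.
16·(-6.4628523488) − (-6.4870148388) = -96.9186227420
Denominator 16 − 1 = 15.
R = (-96.9186227420)/15 = -6.4612415161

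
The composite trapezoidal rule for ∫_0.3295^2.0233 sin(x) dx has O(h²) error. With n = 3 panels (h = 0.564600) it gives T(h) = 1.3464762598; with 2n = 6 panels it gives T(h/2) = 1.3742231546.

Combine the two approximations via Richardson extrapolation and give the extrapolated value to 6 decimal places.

Leading term ∝ h^2; use weight 4 = 2^2.
Top: 4(1.3742231546) − (1.3464762598) = 4.1504163586
Denominator 4 − 1 = 3.
R = 4.1504163586/3 = 1.3834721195
Gap between inputs: 2.775e-02; correction applied: +0.0092489649.

1.383472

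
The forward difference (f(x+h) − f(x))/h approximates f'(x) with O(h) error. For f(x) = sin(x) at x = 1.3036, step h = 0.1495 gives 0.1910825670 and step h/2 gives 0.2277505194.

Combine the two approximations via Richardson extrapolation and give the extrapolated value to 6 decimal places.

Error is O(h^1); halving h shrinks it by 2^1 = 2.
Top: 2(0.2277505194) − (0.1910825670) = 0.2644184718
R = 0.2644184718/1 = 0.2644184718

0.264418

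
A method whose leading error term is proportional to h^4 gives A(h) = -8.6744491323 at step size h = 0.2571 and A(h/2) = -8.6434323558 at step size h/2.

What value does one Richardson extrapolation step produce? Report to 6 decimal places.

-8.641365

Order 4 gives 2^r = 16 and 2^r − 1 = 15.
Weighted: (-138.2949176928) − (-8.6744491323) = -129.6204685605
R = (-129.6204685605)/15 = -8.6413645707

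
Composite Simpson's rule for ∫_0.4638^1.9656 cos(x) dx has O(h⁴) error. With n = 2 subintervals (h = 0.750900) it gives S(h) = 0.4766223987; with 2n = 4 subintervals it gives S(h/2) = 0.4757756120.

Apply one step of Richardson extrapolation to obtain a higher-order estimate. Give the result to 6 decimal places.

0.475719

With r = 4 the leading error scales as h^4, so the weight is 2^4 = 16.
16*0.4757756120 = 7.6124097920; subtract 0.4766223987 → 7.1357873933
Denominator 16 − 1 = 15.
7.1357873933 ÷ 15 = 0.4757191596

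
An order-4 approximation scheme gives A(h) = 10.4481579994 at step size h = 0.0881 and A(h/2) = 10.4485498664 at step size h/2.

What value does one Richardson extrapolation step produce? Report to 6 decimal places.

With r = 4 the leading error scales as h^4, so the weight is 2^4 = 16.
2^4 × A(h/2) = 167.1767978624; minus A(h) gives 156.7286398630.
Divide by 2^4 − 1 = 15.
156.7286398630 ÷ 15 = 10.4485759909

10.448576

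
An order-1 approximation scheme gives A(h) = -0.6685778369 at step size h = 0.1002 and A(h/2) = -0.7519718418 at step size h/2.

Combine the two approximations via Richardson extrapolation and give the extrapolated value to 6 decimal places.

r = 1, so 2^r = 2.
2×(-0.7519718418) = -1.5039436836; subtract (-0.6685778369) → -0.8353658467
R = (-0.8353658467)/1 = -0.8353658467
Correction |R − A(h/2)| = 8.339e-02; gap |A(h/2) − A(h)| = 8.339e-02.

-0.835366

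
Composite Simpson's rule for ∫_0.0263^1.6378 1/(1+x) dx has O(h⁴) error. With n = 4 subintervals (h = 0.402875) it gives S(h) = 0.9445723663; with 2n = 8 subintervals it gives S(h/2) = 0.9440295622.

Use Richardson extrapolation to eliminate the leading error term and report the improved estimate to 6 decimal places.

r = 4: numerator weight 16, denominator 15.
Weighted: 15.1044729952 − 0.9445723663 = 14.1599006289
R = 14.1599006289/15 = 0.9439933753

0.943993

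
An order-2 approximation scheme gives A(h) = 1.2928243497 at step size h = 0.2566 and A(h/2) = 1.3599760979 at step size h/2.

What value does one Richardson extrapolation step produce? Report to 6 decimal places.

Error is O(h^2); halving h shrinks it by 2^2 = 4.
Weighted: 5.4399043916 − 1.2928243497 = 4.1470800419
4.1470800419 ÷ 3 = 1.3823600140

1.382360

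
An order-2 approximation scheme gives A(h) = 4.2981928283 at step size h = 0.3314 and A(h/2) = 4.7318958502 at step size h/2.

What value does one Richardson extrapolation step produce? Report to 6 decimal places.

4.876464

Order 2 gives 2^r = 4 and 2^r − 1 = 3.
Difference of the inputs: 4.7318958502 − 4.2981928283 = 0.4337030219
Correction (A(h/2) − A(h))/(4 − 1) = 0.4337030219/3 = 0.1445676740
R = A(h/2) + (A(h/2) − A(h))/3 = 4.7318958502 + 0.1445676740 = 4.8764635242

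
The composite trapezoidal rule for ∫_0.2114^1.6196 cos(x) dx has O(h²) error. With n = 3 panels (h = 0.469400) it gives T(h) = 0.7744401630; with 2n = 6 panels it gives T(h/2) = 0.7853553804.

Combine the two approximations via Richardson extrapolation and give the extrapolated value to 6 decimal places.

Leading term ∝ h^2; use weight 4 = 2^2.
4*0.7853553804 − 0.7744401630 = 2.3669813586
(4*0.7853553804 − 0.7744401630)/(4 − 1) = 0.7889937862
Gap between inputs: 1.092e-02; correction applied: +0.0036384058.

0.788994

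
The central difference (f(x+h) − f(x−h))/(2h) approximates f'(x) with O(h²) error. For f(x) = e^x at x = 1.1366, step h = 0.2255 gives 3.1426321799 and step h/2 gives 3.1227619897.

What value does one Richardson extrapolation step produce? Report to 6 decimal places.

3.116139

The method has order 2: 2^2 = 4.
4 × 3.1227619897 − 3.1426321799 = 9.3484157789
Divide by 2^2 − 1 = 3.
9.3484157789 ÷ 3 = 3.1161385930
Gap between inputs: 1.987e-02; correction applied: −0.0066233967.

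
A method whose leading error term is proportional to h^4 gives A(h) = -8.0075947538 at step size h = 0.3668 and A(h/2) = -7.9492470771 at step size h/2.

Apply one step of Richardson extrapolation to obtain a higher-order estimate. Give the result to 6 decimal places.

-7.945357

Method order is 4; weight 2^4 = 16.
Numerator 16*A(h/2) − A(h) = 16*(-7.9492470771) − (-8.0075947538) = -119.1803584798
Denominator 16 − 1 = 15.
Extrapolated: (-119.1803584798) / 15 = -7.9453572320
Gap between inputs: 5.835e-02; correction applied: +0.0038898451.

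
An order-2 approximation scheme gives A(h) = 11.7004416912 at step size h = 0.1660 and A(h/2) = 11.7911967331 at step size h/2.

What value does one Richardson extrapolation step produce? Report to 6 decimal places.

11.821448

With r = 2 the leading error scales as h^2, so the weight is 2^2 = 4.
4 × 11.7911967331 = 47.1647869324; 47.1647869324 − 11.7004416912 = 35.4643452412
Denominator 4 − 1 = 3.
R = 35.4643452412/3 = 11.8214484137
Shift from A(h/2): +0.0302516806.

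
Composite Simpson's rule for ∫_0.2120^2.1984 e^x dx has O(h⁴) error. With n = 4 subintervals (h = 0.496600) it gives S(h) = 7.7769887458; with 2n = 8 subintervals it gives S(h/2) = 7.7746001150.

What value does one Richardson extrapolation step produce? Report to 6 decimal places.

7.774441

The method has order 4: 2^4 = 16.
16 × 7.7746001150 − 7.7769887458 = 116.6166130942
Divide by 2^4 − 1 = 15.
Extrapolated: 116.6166130942 / 15 = 7.7744408729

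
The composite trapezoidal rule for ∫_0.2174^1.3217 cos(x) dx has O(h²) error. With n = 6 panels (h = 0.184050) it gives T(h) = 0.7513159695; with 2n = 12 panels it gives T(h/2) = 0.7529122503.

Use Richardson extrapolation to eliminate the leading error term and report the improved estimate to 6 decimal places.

0.753444

r = 2, so 2^r = 4.
4·0.7529122503 = 3.0116490012; 3.0116490012 − 0.7513159695 = 2.2603330317
Extrapolated: 2.2603330317 / 3 = 0.7534443439
Shift from A(h/2): +0.0005320936.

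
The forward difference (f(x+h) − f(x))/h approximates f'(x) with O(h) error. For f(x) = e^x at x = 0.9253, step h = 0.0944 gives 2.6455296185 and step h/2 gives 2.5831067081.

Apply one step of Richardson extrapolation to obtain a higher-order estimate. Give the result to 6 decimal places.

2.520684

Method order is 1; weight 2^1 = 2.
2 × 2.5831067081 = 5.1662134162; 5.1662134162 − 2.6455296185 = 2.5206837977
2.5206837977 ÷ 1 = 2.5206837977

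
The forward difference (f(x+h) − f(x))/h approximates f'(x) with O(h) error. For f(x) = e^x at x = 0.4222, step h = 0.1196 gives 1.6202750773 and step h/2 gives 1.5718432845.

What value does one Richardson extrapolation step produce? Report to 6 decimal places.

1.523411

r = 1: numerator weight 2, denominator 1.
2·1.5718432845 − 1.6202750773 = 1.5234114917
Divide by 2^1 − 1 = 1.
(2·1.5718432845 − 1.6202750773)/(2 − 1) = 1.5234114917
Correction |R − A(h/2)| = 4.843e-02; gap |A(h/2) − A(h)| = 4.843e-02.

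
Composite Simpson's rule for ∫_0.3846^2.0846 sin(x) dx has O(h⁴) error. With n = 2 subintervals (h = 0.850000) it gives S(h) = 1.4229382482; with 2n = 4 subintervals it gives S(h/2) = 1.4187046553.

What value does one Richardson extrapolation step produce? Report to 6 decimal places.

1.418422

Order 4 gives 2^r = 16 and 2^r − 1 = 15.
Difference of the inputs: 1.4187046553 − 1.4229382482 = -0.0042335929
Divide by 2^4 − 1 = 15: (-0.0042335929)/15 = -0.0002822395
R = A(h/2) + (A(h/2) − A(h))/15 = 1.4187046553 − 0.0002822395 = 1.4184224158
Gap between inputs: 4.234e-03; correction applied: −0.0002822395.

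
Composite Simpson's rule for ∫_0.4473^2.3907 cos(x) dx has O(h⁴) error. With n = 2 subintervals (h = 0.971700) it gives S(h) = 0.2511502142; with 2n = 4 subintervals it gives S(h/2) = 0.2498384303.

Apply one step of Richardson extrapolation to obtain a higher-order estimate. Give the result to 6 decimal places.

Leading term ∝ h^4; use weight 16 = 2^4.
16*0.2498384303 = 3.9974148848; subtract 0.2511502142 → 3.7462646706
Denominator 16 − 1 = 15.
So the Richardson estimate is 0.2497509780.

0.249751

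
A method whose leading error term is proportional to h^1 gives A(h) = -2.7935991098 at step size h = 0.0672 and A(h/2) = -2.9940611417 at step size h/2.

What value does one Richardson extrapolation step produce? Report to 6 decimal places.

-3.194523

With r = 1 the leading error scales as h^1, so the weight is 2^1 = 2.
Difference of the inputs: -2.9940611417 − (-2.7935991098) = -0.2004620319
Correction (A(h/2) − A(h))/(2 − 1) = (-0.2004620319)/1 = -0.2004620319
R = A(h/2) + (A(h/2) − A(h))/1 = -2.9940611417 − 0.2004620319 = -3.1945231736
Gap between inputs: 2.005e-01; correction applied: −0.2004620319.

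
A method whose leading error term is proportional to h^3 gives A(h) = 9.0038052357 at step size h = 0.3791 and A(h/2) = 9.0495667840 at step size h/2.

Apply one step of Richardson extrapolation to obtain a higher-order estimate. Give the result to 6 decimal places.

9.056104

Leading term ∝ h^3; use weight 8 = 2^3.
8 × 9.0495667840 − 9.0038052357 = 63.3927290363
Divide by 2^3 − 1 = 7.
Result: 9.0561041480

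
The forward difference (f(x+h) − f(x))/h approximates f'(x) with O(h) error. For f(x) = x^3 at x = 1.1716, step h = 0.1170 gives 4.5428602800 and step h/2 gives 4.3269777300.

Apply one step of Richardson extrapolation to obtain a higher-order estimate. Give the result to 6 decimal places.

r = 1: numerator weight 2, denominator 1.
Top: 2(4.3269777300) − (4.5428602800) = 4.1110951800
Divide by 2^1 − 1 = 1.
4.1110951800 ÷ 1 = 4.1110951800
Correction |R − A(h/2)| = 2.159e-01; gap |A(h/2) − A(h)| = 2.159e-01.

4.111095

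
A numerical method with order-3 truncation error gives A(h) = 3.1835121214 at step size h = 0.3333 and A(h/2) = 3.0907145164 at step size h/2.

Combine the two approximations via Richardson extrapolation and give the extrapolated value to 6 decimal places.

r = 3: numerator weight 8, denominator 7.
8·3.0907145164 = 24.7257161312; subtract 3.1835121214 → 21.5422040098
Denominator 8 − 1 = 7.
R = 21.5422040098/7 = 3.0774577157

3.077458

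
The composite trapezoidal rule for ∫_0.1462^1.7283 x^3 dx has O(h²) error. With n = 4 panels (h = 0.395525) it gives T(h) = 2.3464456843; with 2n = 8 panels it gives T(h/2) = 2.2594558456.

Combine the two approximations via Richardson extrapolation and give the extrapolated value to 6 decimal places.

2.230459

r = 2, so 2^r = 4.
A(h/2) − A(h) = 2.2594558456 − 2.3464456843 = -0.0869898387
Divide by 2^2 − 1 = 3: (-0.0869898387)/3 = -0.0289966129
R = A(h/2) + (A(h/2) − A(h))/3 = 2.2594558456 − 0.0289966129 = 2.2304592327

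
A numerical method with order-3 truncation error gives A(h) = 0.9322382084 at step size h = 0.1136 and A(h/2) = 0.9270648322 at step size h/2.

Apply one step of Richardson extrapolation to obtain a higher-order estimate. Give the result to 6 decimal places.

0.926326

With r = 3 the leading error scales as h^3, so the weight is 2^3 = 8.
8·0.9270648322 = 7.4165186576; 7.4165186576 − 0.9322382084 = 6.4842804492
R = 6.4842804492/7 = 0.9263257785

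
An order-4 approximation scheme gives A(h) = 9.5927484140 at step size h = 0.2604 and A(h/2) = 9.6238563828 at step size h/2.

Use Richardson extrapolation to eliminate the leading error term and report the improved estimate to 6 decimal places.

r = 4: numerator weight 16, denominator 15.
16×9.6238563828 − 9.5927484140 = 144.3889537108
(16×9.6238563828 − 9.5927484140)/(16 − 1) = 9.6259302474

9.625930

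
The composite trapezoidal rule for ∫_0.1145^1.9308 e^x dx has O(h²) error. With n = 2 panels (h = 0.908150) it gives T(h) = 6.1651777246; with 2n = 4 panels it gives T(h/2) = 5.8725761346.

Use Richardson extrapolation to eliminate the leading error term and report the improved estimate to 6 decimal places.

5.775042

Order 2 gives 2^r = 4 and 2^r − 1 = 3.
Weighted: 23.4903045384 − 6.1651777246 = 17.3251268138
17.3251268138 ÷ 3 = 5.7750422713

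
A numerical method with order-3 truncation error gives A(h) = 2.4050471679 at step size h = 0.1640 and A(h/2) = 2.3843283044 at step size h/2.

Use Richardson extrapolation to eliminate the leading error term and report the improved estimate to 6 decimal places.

2.381368

The method has order 3: 2^3 = 8.
8×2.3843283044 = 19.0746264352; 19.0746264352 − 2.4050471679 = 16.6695792673
R = 16.6695792673/7 = 2.3813684668
Gap between inputs: 2.072e-02; correction applied: −0.0029598376.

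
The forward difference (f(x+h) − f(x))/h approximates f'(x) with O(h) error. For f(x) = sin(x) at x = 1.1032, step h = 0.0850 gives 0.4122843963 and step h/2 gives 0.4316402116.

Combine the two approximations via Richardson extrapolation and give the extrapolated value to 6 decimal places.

0.450996

Order 1 gives 2^r = 2 and 2^r − 1 = 1.
2 × 0.4316402116 = 0.8632804232; subtract 0.4122843963 → 0.4509960269
Extrapolated: 0.4509960269 / 1 = 0.4509960269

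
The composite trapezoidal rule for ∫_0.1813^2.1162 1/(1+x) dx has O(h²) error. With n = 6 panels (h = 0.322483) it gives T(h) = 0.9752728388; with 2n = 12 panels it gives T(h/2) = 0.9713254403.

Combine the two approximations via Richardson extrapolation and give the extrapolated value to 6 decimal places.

r = 2, so 2^r = 4.
4·0.9713254403 − 0.9752728388 = 2.9100289224
Divide by 2^2 − 1 = 3.
(4·0.9713254403 − 0.9752728388)/(4 − 1) = 0.9700096408
Gap between inputs: 3.947e-03; correction applied: −0.0013157995.

0.970010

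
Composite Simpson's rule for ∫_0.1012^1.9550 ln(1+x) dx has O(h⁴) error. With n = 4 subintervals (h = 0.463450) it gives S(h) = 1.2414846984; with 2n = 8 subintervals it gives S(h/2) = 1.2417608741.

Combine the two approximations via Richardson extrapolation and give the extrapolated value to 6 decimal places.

With r = 4 the leading error scales as h^4, so the weight is 2^4 = 16.
2^4 × A(h/2) = 19.8681739856; minus A(h) gives 18.6266892872.
Extrapolated: 18.6266892872 / 15 = 1.2417792858

1.241779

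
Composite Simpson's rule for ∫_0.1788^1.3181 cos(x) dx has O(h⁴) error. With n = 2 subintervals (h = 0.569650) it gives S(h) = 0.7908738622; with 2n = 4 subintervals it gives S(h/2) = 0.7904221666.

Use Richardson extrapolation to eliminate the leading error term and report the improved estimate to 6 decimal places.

0.790392

Leading term ∝ h^4; use weight 16 = 2^4.
A(h/2) − A(h) = 0.7904221666 − 0.7908738622 = -0.0004516956
Divide by 2^4 − 1 = 15: (-0.0004516956)/15 = -0.0000301130
R = A(h/2) + (A(h/2) − A(h))/15 = 0.7904221666 − 0.0000301130 = 0.7903920536
Gap between inputs: 4.517e-04; correction applied: −0.0000301130.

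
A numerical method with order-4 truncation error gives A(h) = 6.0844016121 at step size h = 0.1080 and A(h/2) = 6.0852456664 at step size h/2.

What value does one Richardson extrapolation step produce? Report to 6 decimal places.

6.085302

Leading term ∝ h^4; use weight 16 = 2^4.
A(h/2) − A(h) = 6.0852456664 − 6.0844016121 = 0.0008440543
Correction (A(h/2) − A(h))/(16 − 1) = 0.0008440543/15 = 0.0000562703
R = A(h/2) + (A(h/2) − A(h))/15 = 6.0852456664 + 0.0000562703 = 6.0853019367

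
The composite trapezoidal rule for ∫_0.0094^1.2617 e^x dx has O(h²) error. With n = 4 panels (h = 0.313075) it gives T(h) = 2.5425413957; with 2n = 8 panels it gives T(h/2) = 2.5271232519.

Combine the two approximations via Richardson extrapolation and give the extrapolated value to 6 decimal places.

Error is O(h^2); halving h shrinks it by 2^2 = 4.
A(h/2) − A(h) = 2.5271232519 − 2.5425413957 = -0.0154181438
Divide by 2^2 − 1 = 3: (-0.0154181438)/3 = -0.0051393813
R = 2.5271232519 − 0.0051393813 = 2.5219838706
Gap between inputs: 1.542e-02; correction applied: −0.0051393813.

2.521984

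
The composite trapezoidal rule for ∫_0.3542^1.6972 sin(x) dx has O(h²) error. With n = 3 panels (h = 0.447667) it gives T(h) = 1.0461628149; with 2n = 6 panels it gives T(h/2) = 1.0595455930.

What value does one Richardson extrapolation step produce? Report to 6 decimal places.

1.064007

Method order is 2; weight 2^2 = 4.
Numerator 4·A(h/2) − A(h) = 4·1.0595455930 − 1.0461628149 = 3.1920195571
(4·1.0595455930 − 1.0461628149)/(4 − 1) = 1.0640065190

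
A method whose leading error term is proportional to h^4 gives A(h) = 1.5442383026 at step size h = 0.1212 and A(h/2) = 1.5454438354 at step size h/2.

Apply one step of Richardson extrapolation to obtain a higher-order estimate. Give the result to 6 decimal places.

r = 4: numerator weight 16, denominator 15.
16*1.5454438354 = 24.7271013664; 24.7271013664 − 1.5442383026 = 23.1828630638
Extrapolated: 23.1828630638 / 15 = 1.5455242043

1.545524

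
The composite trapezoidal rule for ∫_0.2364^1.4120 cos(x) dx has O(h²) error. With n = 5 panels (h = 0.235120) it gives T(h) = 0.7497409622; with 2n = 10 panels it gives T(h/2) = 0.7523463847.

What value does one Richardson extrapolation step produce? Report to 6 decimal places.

0.753215

Method order is 2; weight 2^2 = 4.
2^2×A(h/2) = 3.0093855388; minus A(h) gives 2.2596445766.
Divide by 2^2 − 1 = 3.
2.2596445766 ÷ 3 = 0.7532148589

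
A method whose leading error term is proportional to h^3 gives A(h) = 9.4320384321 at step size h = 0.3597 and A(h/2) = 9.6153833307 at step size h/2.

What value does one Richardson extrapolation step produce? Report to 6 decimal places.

Order 3 gives 2^r = 8 and 2^r − 1 = 7.
Weighted: 76.9230666456 − 9.4320384321 = 67.4910282135
Denominator 8 − 1 = 7.
Extrapolated: 67.4910282135 / 7 = 9.6415754591
Gap between inputs: 1.833e-01; correction applied: +0.0261921284.

9.641575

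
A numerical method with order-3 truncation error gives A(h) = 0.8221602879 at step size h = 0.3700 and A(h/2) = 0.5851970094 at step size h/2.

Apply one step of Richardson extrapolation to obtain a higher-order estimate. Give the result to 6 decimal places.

Leading term ∝ h^3; use weight 8 = 2^3.
8×0.5851970094 = 4.6815760752; subtract 0.8221602879 → 3.8594157873
Divide by 2^3 − 1 = 7.
Extrapolated: 3.8594157873 / 7 = 0.5513451125
Shift from A(h/2): −0.0338518969.

0.551345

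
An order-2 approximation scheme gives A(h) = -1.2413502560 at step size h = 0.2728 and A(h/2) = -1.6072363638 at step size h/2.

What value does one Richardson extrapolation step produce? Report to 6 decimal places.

-1.729198

With r = 2 the leading error scales as h^2, so the weight is 2^2 = 4.
4×(-1.6072363638) = -6.4289454552; subtract (-1.2413502560) → -5.1875951992
Divide by 2^2 − 1 = 3.
Result: -1.7291983997
Shift from A(h/2): −0.1219620359.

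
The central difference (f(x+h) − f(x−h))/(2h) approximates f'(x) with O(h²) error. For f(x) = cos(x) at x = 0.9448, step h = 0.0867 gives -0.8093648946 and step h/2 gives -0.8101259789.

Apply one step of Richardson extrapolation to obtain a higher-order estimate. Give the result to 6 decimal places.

-0.810380

r = 2, so 2^r = 4.
2^2*A(h/2) = -3.2405039156; minus A(h) gives -2.4311390210.
Extrapolated: (-2.4311390210) / 3 = -0.8103796737
Gap between inputs: 7.611e-04; correction applied: −0.0002536948.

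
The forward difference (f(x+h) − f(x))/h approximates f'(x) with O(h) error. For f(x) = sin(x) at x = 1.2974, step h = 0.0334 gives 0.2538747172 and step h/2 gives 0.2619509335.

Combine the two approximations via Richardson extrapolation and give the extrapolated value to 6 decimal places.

With r = 1 the leading error scales as h^1, so the weight is 2^1 = 2.
2×0.2619509335 − 0.2538747172 = 0.2700271498
R = 0.2700271498/1 = 0.2700271498

0.270027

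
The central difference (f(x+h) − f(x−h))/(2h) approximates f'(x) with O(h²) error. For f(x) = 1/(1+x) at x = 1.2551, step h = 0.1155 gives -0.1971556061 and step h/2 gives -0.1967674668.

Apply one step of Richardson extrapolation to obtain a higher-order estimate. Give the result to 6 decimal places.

-0.196638

r = 2, so 2^r = 4.
4 × (-0.1967674668) = -0.7870698672; (-0.7870698672) − (-0.1971556061) = -0.5899142611
Divide by 2^2 − 1 = 3.
Result: -0.1966380870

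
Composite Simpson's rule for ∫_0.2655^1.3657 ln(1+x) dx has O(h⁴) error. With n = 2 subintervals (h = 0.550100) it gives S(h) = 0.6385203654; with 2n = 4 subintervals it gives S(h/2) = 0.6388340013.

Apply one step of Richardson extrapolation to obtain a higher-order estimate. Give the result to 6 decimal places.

Error is O(h^4); halving h shrinks it by 2^4 = 16.
Numerator 16·A(h/2) − A(h) = 16·0.6388340013 − 0.6385203654 = 9.5828236554
Extrapolated: 9.5828236554 / 15 = 0.6388549104

0.638855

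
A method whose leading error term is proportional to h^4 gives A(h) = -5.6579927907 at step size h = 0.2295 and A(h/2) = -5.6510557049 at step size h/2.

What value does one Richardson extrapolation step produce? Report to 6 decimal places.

r = 4, so 2^r = 16.
Top: 16(-5.6510557049) − (-5.6579927907) = -84.7588984877
Denominator 16 − 1 = 15.
(-84.7588984877) ÷ 15 = -5.6505932325
Gap between inputs: 6.937e-03; correction applied: +0.0004624724.

-5.650593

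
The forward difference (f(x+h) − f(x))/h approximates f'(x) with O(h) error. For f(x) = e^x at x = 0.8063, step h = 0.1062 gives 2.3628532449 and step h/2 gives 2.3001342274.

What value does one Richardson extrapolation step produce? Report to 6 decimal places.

r = 1, so 2^r = 2.
2*2.3001342274 = 4.6002684548; 4.6002684548 − 2.3628532449 = 2.2374152099
R = 2.2374152099/1 = 2.2374152099
Shift from A(h/2): −0.0627190175.

2.237415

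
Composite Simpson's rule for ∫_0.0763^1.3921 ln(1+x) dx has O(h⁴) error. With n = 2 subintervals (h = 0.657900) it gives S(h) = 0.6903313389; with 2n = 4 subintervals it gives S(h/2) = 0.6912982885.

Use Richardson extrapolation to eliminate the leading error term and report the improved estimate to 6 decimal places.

With r = 4 the leading error scales as h^4, so the weight is 2^4 = 16.
2^4×A(h/2) = 11.0607726160; minus A(h) gives 10.3704412771.
Extrapolated: 10.3704412771 / 15 = 0.6913627518

0.691363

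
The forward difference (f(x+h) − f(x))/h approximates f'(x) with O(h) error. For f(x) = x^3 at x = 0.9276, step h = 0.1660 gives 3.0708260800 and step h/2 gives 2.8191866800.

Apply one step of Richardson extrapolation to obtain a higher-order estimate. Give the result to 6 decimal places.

2.567547

Order 1 gives 2^r = 2 and 2^r − 1 = 1.
Top: 2(2.8191866800) − (3.0708260800) = 2.5675472800
Denominator 2 − 1 = 1.
2.5675472800 ÷ 1 = 2.5675472800
Gap between inputs: 2.516e-01; correction applied: −0.2516394000.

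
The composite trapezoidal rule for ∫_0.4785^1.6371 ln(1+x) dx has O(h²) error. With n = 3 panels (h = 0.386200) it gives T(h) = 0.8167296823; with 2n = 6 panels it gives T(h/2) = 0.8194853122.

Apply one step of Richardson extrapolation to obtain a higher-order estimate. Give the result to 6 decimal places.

0.820404

With r = 2 the leading error scales as h^2, so the weight is 2^2 = 4.
A(h/2) − A(h) = 0.8194853122 − 0.8167296823 = 0.0027556299
Correction (A(h/2) − A(h))/(4 − 1) = 0.0027556299/3 = 0.0009185433
R = 0.8194853122 + 0.0009185433 = 0.8204038555
Shift from A(h/2): +0.0009185433.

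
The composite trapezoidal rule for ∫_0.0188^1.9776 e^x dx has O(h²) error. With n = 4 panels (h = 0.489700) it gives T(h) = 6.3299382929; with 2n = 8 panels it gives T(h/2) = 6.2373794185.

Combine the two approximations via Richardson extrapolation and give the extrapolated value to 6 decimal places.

6.206526

r = 2: numerator weight 4, denominator 3.
2^2*A(h/2) = 24.9495176740; minus A(h) gives 18.6195793811.
R = 18.6195793811/3 = 6.2065264604
Correction |R − A(h/2)| = 3.085e-02; gap |A(h/2) − A(h)| = 9.256e-02.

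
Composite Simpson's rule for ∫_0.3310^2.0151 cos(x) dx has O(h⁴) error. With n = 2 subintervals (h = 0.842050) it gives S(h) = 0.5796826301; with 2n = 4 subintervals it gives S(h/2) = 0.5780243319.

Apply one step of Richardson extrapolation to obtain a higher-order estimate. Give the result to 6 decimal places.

r = 4, so 2^r = 16.
16 × 0.5780243319 = 9.2483893104; 9.2483893104 − 0.5796826301 = 8.6687066803
Denominator 16 − 1 = 15.
8.6687066803 ÷ 15 = 0.5779137787
Shift from A(h/2): −0.0001105532.

0.577914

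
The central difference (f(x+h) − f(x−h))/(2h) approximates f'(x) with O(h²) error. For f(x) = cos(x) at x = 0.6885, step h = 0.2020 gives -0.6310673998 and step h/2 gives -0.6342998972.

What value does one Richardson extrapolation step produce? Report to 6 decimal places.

-0.635377

r = 2, so 2^r = 4.
Difference of the inputs: -0.6342998972 − (-0.6310673998) = -0.0032324974
Divide by 2^2 − 1 = 3: (-0.0032324974)/3 = -0.0010774991
R = A(h/2) + (A(h/2) − A(h))/3 = -0.6342998972 − 0.0010774991 = -0.6353773963
Correction |R − A(h/2)| = 1.077e-03; gap |A(h/2) − A(h)| = 3.232e-03.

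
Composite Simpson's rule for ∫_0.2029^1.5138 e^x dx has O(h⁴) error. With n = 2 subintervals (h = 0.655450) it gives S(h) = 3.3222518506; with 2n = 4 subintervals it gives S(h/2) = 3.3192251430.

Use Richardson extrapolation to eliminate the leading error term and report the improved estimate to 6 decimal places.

The method has order 4: 2^4 = 16.
16×3.3192251430 = 53.1076022880; subtract 3.3222518506 → 49.7853504374
Denominator 16 − 1 = 15.
So the Richardson estimate is 3.3190233625.
Gap between inputs: 3.027e-03; correction applied: −0.0002017805.

3.319023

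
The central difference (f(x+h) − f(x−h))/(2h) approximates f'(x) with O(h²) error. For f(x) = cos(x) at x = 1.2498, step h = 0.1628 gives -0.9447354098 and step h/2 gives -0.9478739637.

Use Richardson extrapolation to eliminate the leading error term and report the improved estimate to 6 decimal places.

r = 2, so 2^r = 4.
Numerator 4×A(h/2) − A(h) = 4×(-0.9478739637) − (-0.9447354098) = -2.8467604450
(4×(-0.9478739637) − (-0.9447354098))/(4 − 1) = -0.9489201483

-0.948920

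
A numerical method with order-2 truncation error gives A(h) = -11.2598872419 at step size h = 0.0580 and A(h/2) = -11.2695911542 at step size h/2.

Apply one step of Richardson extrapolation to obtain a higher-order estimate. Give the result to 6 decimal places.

The method has order 2: 2^2 = 4.
Top: 4(-11.2695911542) − (-11.2598872419) = -33.8184773749
Denominator 4 − 1 = 3.
Result: -11.2728257916
Gap between inputs: 9.704e-03; correction applied: −0.0032346374.

-11.272826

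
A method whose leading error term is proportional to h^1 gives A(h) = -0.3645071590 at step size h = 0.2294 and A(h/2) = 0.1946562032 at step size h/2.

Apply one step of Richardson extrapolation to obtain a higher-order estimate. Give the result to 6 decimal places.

Order 1 gives 2^r = 2 and 2^r − 1 = 1.
Numerator 2·A(h/2) − A(h) = 2·0.1946562032 − (-0.3645071590) = 0.7538195654
Divide by 2^1 − 1 = 1.
Result: 0.7538195654
Shift from A(h/2): +0.5591633622.

0.753820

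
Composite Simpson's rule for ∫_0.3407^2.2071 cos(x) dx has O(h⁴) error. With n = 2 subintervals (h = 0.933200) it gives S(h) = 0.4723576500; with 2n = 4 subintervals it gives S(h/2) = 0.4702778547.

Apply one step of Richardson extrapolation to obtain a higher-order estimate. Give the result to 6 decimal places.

0.470139

Leading term ∝ h^4; use weight 16 = 2^4.
A(h/2) − A(h) = 0.4702778547 − 0.4723576500 = -0.0020797953
Correction (A(h/2) − A(h))/(16 − 1) = (-0.0020797953)/15 = -0.0001386530
R = 0.4702778547 − 0.0001386530 = 0.4701392017
Shift from A(h/2): −0.0001386530.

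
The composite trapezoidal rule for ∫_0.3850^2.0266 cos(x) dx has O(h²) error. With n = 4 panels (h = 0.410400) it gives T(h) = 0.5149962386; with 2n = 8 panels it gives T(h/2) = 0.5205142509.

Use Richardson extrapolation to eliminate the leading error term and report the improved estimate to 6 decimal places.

Order 2 gives 2^r = 4 and 2^r − 1 = 3.
4·0.5205142509 = 2.0820570036; subtract 0.5149962386 → 1.5670607650
Divide by 2^2 − 1 = 3.
Result: 0.5223535883
Correction |R − A(h/2)| = 1.839e-03; gap |A(h/2) − A(h)| = 5.518e-03.

0.522354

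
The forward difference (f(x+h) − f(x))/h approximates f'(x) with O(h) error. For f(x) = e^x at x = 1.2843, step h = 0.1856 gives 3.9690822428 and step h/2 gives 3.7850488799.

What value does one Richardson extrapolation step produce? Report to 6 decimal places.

3.601016

Error is O(h^1); halving h shrinks it by 2^1 = 2.
Weighted: 7.5700977598 − 3.9690822428 = 3.6010155170
Denominator 2 − 1 = 1.
3.6010155170 ÷ 1 = 3.6010155170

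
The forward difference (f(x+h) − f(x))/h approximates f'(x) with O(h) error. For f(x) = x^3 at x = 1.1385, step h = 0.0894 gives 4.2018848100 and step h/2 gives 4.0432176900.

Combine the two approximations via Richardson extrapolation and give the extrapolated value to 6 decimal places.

The method has order 1: 2^1 = 2.
2^1 × A(h/2) = 8.0864353800; minus A(h) gives 3.8845505700.
Denominator 2 − 1 = 1.
Extrapolated: 3.8845505700 / 1 = 3.8845505700

3.884551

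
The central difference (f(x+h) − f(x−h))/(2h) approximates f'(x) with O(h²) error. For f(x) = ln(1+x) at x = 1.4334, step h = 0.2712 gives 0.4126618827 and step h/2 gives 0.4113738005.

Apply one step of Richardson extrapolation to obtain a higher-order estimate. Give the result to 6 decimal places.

0.410944

The method has order 2: 2^2 = 4.
Numerator 4 × A(h/2) − A(h) = 4 × 0.4113738005 − 0.4126618827 = 1.2328333193
Denominator 4 − 1 = 3.
1.2328333193 ÷ 3 = 0.4109444398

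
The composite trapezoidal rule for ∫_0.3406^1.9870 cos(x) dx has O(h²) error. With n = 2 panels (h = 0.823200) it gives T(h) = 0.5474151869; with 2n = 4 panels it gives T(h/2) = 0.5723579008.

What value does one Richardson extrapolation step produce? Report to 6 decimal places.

Order 2 gives 2^r = 4 and 2^r − 1 = 3.
Numerator 4 × A(h/2) − A(h) = 4 × 0.5723579008 − 0.5474151869 = 1.7420164163
R = 1.7420164163/3 = 0.5806721388
Shift from A(h/2): +0.0083142380.

0.580672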